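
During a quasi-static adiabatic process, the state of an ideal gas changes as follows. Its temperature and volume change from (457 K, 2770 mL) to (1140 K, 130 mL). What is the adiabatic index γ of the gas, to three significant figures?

TV^(γ−1) = const ⇒ γ − 1 = ln(T₂/T₁) / ln(V₁/V₂).
γ = 1 + ln(1140/457) / ln(2770/130) = 1.299.

γ ≈ 1.30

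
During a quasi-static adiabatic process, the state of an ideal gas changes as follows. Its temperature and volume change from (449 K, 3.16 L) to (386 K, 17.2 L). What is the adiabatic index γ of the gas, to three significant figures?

γ ≈ 1.09

TV^(γ−1) = const ⇒ γ − 1 = ln(T₂/T₁) / ln(V₁/V₂).
γ = 1 + ln(386/449) / ln(3.16/17.2) = 1.089.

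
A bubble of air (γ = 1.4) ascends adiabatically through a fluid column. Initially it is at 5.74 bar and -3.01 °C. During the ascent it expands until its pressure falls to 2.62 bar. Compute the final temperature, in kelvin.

T₂ ≈ 216 K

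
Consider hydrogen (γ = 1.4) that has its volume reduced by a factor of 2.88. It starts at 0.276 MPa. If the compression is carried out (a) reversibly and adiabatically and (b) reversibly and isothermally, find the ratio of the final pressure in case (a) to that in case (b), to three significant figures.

Isothermal: P_b = P₁(V₁/V₂) = 0.276×2.88.
Adiabatic: P_a = P₁(V₁/V₂)^γ = 0.276×2.88^(1.4).
P_a/P_b = (V₁/V₂)^(γ−1) = 2.88^(0.4) = 1.527.

P_adiabatic / P_isothermal ≈ 1.53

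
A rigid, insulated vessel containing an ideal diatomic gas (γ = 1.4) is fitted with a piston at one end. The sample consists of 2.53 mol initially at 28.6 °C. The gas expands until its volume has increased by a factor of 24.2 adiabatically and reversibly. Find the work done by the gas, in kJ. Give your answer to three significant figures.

W ≈ 11.4 kJ

Adiabatic: T₁V₁^(γ−1) = T₂V₂^(γ−1) ⇒ T₂ = T₁ (V₁/V₂)^(γ−1).
T₁ = 28.6 °C = 301.8 K.
T₂ = 301.8 × (1/24.2)^(0.4) = 84.36 K.
Q = 0, so ΔU = W_on_gas = nCᵥΔT with Cᵥ = R/(γ−1) = 20.79 J/(mol·K).
ΔU = 2.53 × 20.79 × (84.36 − 301.8) = -11430 J.
Work done by the gas = −ΔU = 11430 J.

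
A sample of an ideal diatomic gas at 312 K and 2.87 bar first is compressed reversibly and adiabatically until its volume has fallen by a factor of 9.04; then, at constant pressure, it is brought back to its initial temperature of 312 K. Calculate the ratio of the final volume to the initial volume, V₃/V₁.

For a diatomic ideal gas γ = 7/5.
Adiabatic step: V₂/V₁ = 0.1106; T₂ = T₁·9.04^(2/5) = 752.7 K.
Isobaric step: V₃/V₂ = T₃/T₂ = 312/752.7.
V₃/V₁ = (V₂/V₁)(V₃/V₂) = 0.1106 × (312/752.7) = 0.04585.

V₃/V₁ ≈ 0.0459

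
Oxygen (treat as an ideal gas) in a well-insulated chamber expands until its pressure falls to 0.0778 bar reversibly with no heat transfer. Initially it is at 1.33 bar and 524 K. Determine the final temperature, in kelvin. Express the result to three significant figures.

Adiabatic: T₂/T₁ = (P₂/P₁)^((γ−1)/γ).
For a diatomic ideal gas γ = 7/5, so (γ−1)/γ = 2/7.
T₂ = 524 × (0.0778/1.33)^(2/7) = 232.9 K.

T₂ ≈ 233 K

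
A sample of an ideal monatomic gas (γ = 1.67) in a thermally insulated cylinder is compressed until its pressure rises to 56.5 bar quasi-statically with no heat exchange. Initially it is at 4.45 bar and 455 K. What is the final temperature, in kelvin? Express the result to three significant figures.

Along an adiabat T P^((1−γ)/γ) is constant, so T₂ = T₁ (P₂/P₁)^((γ−1)/γ).
T₂ = 455 × (56.5/4.45)^(0.401) = 1261 K.

T₂ ≈ 1260 K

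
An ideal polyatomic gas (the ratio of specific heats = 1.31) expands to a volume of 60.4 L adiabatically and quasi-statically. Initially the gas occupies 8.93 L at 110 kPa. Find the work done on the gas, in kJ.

W ≈ -1.42 kJ

P₂ = P₁(V₁/V₂)^γ = 110×(8.93/60.4)^(1.31) = 8.992 kPa.
For a reversible adiabat, W_by_gas = (P₁V₁ − P₂V₂)/(γ−1).
W_by = (110000×0.00893 − 8992×0.0604) / (0.31) = 1417 J.
W_on_gas = −W_by = -1417 J.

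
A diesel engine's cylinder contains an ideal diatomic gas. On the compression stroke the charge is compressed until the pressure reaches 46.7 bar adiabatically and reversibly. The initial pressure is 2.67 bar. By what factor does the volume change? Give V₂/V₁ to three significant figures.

V₂/V₁ ≈ 0.130

From PV^γ = const, V₂/V₁ = (P₁/P₂)^(1/γ).
For a diatomic ideal gas γ = 7/5.
V₂/V₁ = (2.67/46.7)^(5/7) = 0.1295.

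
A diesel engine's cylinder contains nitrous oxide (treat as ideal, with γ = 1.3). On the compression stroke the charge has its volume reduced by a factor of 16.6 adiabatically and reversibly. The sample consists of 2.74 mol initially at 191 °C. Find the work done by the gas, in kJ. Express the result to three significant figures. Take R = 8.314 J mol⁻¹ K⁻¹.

W ≈ -46.6 kJ

For a reversible adiabat TV^(γ−1) is constant, so T₂ = T₁ (V₁/V₂)^(γ−1).
T₁ = 191 °C = 464.1 K.
T₂ = 464.1 × 16.6^(0.3) = 1078 K.
Q = 0, so ΔU = W_on_gas = nCᵥΔT with Cᵥ = R/(γ−1) = 27.71 J/(mol·K).
ΔU = 2.74 × 27.71 × (1078 − 464.1) = 46630 J.
Work done by the gas = −ΔU = -46630 J.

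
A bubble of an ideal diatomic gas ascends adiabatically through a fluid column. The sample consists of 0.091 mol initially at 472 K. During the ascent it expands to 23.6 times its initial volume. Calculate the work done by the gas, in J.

Adiabatic: T₁V₁^(γ−1) = T₂V₂^(γ−1) ⇒ T₂ = T₁ (V₁/V₂)^(γ−1).
γ = 7/5 for a diatomic ideal gas, so γ−1 = 2/5.
T₂ = 472 × (1/23.6)^(2/5) = 133.3 K.
Q = 0, so ΔU = W_on_gas = nCᵥΔT with Cᵥ = R/(γ−1) = 20.79 J/(mol·K).
ΔU = 0.091 × 20.79 × (133.3 − 472) = -640.7 J.
Work done by the gas = −ΔU = 640.7 J.

W ≈ 641 J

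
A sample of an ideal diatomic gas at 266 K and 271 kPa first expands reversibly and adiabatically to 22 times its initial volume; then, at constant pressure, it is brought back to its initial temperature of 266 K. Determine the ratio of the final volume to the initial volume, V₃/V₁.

For a diatomic ideal gas γ = 7/5.
Adiabatic step: V₂/V₁ = 22; T₂ = T₁·(1/22)^(2/5) = 77.25 K.
Isobaric step: V₃/V₂ = T₃/T₂ = 266/77.25.
V₃/V₁ = (V₂/V₁)(V₃/V₂) = 22 × (266/77.25) = 75.75.

V₃/V₁ ≈ 75.8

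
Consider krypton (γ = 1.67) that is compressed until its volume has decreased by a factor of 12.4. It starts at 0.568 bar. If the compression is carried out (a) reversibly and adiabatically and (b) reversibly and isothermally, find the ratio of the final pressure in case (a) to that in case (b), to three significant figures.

Isothermal: P_b = P₁(V₁/V₂) = 0.568×12.4.
Adiabatic: P_a = P₁(V₁/V₂)^γ = 0.568×12.4^(1.67).
P_a/P_b = (V₁/V₂)^(γ−1) = 12.4^(0.67) = 5.402.

P_adiabatic / P_isothermal ≈ 5.40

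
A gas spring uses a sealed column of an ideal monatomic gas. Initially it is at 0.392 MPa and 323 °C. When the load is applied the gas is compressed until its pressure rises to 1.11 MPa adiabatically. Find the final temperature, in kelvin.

T₂ ≈ 904 K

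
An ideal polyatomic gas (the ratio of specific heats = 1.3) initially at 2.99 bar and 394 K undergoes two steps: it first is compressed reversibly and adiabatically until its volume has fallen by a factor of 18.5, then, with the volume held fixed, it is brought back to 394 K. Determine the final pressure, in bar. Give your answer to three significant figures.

Adiabatic step (PV^γ = const): P₂ = 2.99×18.5^(1.3) = 132.7 bar; T₂ = 394×18.5^(0.3) = 945.5 K.
Isochoric: P₃ = P₂(T₃/T₂) = 132.7 × (394/945.5) = 55.32 bar.

P₃ ≈ 55.3 bar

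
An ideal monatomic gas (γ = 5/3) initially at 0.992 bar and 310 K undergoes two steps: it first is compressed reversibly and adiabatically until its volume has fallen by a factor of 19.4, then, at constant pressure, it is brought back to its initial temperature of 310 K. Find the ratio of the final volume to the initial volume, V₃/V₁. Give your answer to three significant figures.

Adiabatic step: V₂/V₁ = 0.05155; T₂ = T₁·19.4^(2/3) = 2238 K.
Isobaric step: V₃/V₂ = T₃/T₂ = 310/2238.
V₃/V₁ = (V₂/V₁)(V₃/V₂) = 0.05155 × (310/2238) = 0.007139.

V₃/V₁ ≈ 0.00714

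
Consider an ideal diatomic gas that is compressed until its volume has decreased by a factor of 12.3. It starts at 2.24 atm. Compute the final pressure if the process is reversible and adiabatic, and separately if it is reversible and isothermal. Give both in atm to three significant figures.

adiabatic: 75.2 atm; isothermal: 27.6 atm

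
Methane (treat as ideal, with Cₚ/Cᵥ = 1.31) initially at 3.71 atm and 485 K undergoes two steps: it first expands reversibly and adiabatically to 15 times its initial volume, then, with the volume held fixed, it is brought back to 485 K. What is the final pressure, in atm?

Adiabatic step (PV^γ = const): P₂ = 3.71×(1/15)^(1.31) = 0.1068 atm; T₂ = 485×(1/15)^(0.31) = 209.5 K.
Isochoric: P₃ = P₂(T₃/T₂) = 0.1068 × (485/209.5) = 0.2473 atm.

P₃ ≈ 0.247 atm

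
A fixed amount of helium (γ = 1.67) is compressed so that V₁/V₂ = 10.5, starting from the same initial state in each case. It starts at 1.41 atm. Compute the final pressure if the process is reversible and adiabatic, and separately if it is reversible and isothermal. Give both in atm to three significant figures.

Isothermal: P₂ = P₁(V₁/V₂) = 1.41×10.5 = 14.8 atm.
Adiabatic: P₂ = P₁(V₁/V₂)^γ = 1.41×10.5^(1.67) = 71.55 atm.

adiabatic: 71.5 atm; isothermal: 14.8 atm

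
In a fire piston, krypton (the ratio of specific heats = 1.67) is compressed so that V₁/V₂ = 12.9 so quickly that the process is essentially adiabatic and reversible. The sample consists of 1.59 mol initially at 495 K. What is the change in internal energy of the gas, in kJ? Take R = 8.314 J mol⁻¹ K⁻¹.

Adiabatic: T₁V₁^(γ−1) = T₂V₂^(γ−1) ⇒ T₂ = T₁ (V₁/V₂)^(γ−1).
T₂ = 495 × 12.9^(0.67) = 2746 K.
Q = 0, so ΔU = W_on_gas = nCᵥΔT with Cᵥ = R/(γ−1) = 12.41 J/(mol·K).
ΔU = 1.59 × 12.41 × (2746 − 495) = 44410 J.

ΔU ≈ 44.4 kJ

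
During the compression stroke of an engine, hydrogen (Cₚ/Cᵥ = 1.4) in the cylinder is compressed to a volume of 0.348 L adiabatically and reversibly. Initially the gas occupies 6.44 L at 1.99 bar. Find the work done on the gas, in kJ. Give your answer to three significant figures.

P₂ = P₁(V₁/V₂)^γ = 1.99×(6.44/0.348)^(1.4) = 118.3 bar.
For a reversible adiabat, W_by_gas = (P₁V₁ − P₂V₂)/(γ−1).
W_by = (199000×0.00644 − 1.183×10^7×0.000348) / (0.4) = -7091 J.
W_on_gas = −W_by = 7091 J.

W ≈ 7.09 kJ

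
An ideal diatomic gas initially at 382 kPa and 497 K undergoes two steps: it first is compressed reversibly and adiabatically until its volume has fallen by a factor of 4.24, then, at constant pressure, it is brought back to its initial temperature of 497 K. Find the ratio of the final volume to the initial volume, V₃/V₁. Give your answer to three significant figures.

V₃/V₁ ≈ 0.132

For a diatomic ideal gas γ = 7/5.
Adiabatic step: V₂/V₁ = 0.2358; T₂ = T₁·4.24^(2/5) = 885.7 K.
Isobaric step: V₃/V₂ = T₃/T₂ = 497/885.7.
V₃/V₁ = (V₂/V₁)(V₃/V₂) = 0.2358 × (497/885.7) = 0.1323.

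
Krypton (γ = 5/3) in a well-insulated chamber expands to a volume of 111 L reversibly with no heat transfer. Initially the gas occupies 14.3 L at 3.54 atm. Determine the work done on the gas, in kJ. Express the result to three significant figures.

W ≈ -5.73 kJ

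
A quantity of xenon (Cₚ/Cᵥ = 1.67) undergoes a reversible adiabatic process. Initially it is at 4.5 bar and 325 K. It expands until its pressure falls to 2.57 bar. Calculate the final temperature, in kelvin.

T₂ ≈ 260 K

Along an adiabat T P^((1−γ)/γ) is constant, so T₂ = T₁ (P₂/P₁)^((γ−1)/γ).
T₂ = 325 × (2.57/4.5)^(0.401) = 259.6 K.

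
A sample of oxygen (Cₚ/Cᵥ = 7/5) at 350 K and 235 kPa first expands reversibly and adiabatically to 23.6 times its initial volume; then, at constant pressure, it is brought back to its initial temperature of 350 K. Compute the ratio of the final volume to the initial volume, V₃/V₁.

V₃/V₁ ≈ 83.6

Adiabatic step: V₂/V₁ = 23.6; T₂ = T₁·(1/23.6)^(2/5) = 98.83 K.
Isobaric step: V₃/V₂ = T₃/T₂ = 350/98.83.
V₃/V₁ = (V₂/V₁)(V₃/V₂) = 23.6 × (350/98.83) = 83.58.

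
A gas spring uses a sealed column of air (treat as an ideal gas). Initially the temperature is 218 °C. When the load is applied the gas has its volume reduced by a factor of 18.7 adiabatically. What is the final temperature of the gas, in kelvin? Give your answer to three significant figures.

For a reversible adiabat TV^(γ−1) is constant, so T₂ = T₁ (V₁/V₂)^(γ−1).
For a diatomic ideal gas γ = 7/5, so γ−1 = 2/5.
T₁ = 218 °C = 491.1 K.
T₂ = 491.1 × 18.7^(2/5) = 1585 K.

T₂ ≈ 1580 K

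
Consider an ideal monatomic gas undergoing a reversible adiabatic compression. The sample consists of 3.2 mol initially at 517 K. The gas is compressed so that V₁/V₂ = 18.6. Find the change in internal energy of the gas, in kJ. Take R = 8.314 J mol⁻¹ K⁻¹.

Adiabatic: T₁V₁^(γ−1) = T₂V₂^(γ−1) ⇒ T₂ = T₁ (V₁/V₂)^(γ−1).
γ = 5/3 for a monatomic ideal gas, so γ−1 = 2/3.
T₂ = 517 × 18.6^(2/3) = 3629 K.
Q = 0, so ΔU = W_on_gas = nCᵥΔT with Cᵥ = R/(γ−1) = 12.47 J/(mol·K).
ΔU = 3.2 × 12.47 × (3629 − 517) = 124200 J.

ΔU ≈ 124 kJ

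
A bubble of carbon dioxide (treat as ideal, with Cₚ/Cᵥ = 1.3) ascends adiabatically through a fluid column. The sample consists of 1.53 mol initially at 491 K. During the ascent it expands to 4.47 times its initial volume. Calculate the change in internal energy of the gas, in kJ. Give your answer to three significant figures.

ΔU ≈ -7.53 kJ

Adiabatic: T₁V₁^(γ−1) = T₂V₂^(γ−1) ⇒ T₂ = T₁ (V₁/V₂)^(γ−1).
T₂ = 491 × (1/4.47)^(0.3) = 313.3 K.
Q = 0, so ΔU = W_on_gas = nCᵥΔT with Cᵥ = R/(γ−1) = 27.71 J/(mol·K).
ΔU = 1.53 × 27.71 × (313.3 − 491) = -7534 J.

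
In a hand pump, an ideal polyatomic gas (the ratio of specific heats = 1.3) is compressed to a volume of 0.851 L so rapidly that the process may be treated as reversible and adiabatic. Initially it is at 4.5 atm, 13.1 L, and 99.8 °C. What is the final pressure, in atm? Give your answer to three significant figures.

P₂ ≈ 157 atm

Adiabatic: P₁V₁^γ = P₂V₂^γ ⇒ P₂ = P₁ (V₁/V₂)^γ.
P₂ = 4.5 × (13.1/0.851)^(1.3) = 157.3 atm.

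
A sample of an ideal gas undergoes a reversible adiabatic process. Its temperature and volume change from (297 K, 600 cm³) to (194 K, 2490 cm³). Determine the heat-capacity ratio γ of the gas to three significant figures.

γ ≈ 1.30

TV^(γ−1) = const ⇒ γ − 1 = ln(T₂/T₁) / ln(V₁/V₂).
γ = 1 + ln(194/297) / ln(600/2490) = 1.299.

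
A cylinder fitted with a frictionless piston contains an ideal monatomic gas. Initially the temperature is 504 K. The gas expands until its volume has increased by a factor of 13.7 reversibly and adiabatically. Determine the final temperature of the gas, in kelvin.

T₂ ≈ 88.0 K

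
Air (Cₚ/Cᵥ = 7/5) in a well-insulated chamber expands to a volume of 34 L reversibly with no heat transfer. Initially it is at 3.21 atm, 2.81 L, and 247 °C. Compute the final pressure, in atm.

Since PV^γ is constant along a reversible adiabat, P₂ = P₁ (V₁/V₂)^γ.
P₂ = 3.21 × (2.81/34)^(7/5) = 0.09786 atm.

P₂ ≈ 0.0979 atm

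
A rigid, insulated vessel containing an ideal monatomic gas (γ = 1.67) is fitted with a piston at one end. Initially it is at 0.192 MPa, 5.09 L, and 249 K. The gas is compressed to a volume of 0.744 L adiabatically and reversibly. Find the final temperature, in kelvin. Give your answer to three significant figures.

Adiabatic: T₁V₁^(γ−1) = T₂V₂^(γ−1) ⇒ T₂ = T₁ (V₁/V₂)^(γ−1).
T₂ = 249 × (5.09/0.744)^(0.67) = 903.1 K.

T₂ ≈ 903 K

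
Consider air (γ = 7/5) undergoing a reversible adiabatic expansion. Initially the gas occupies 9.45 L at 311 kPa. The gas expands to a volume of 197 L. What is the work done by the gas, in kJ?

W ≈ 5.17 kJ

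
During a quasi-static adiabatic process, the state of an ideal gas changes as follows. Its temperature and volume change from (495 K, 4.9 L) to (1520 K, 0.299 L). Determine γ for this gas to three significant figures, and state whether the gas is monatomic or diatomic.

γ ≈ 1.40; diatomic

TV^(γ−1) = const ⇒ γ − 1 = ln(T₂/T₁) / ln(V₁/V₂).
γ = 1 + ln(1520/495) / ln(4.9/0.299) = 1.401.
γ ≈ 1.40 is close to 7/5, so the gas is diatomic.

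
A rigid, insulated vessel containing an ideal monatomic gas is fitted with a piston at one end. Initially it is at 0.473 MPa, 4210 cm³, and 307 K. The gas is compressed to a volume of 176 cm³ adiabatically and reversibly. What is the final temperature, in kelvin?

T₂ ≈ 2550 K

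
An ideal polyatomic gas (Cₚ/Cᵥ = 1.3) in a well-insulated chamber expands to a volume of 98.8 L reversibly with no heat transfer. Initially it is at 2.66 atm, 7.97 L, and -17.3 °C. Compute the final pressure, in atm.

Adiabatic: P₁V₁^γ = P₂V₂^γ ⇒ P₂ = P₁ (V₁/V₂)^γ.
P₂ = 2.66 × (7.97/98.8)^(1.3) = 0.1008 atm.

P₂ ≈ 0.101 atm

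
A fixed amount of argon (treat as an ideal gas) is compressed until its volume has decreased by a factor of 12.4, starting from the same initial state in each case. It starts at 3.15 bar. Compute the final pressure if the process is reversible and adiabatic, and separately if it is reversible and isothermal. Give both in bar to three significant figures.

For a monatomic ideal gas γ = 5/3.
Isothermal: P₂ = P₁(V₁/V₂) = 3.15×12.4 = 39.06 bar.
Adiabatic: P₂ = P₁(V₁/V₂)^γ = 3.15×12.4^(5/3) = 209.3 bar.

adiabatic: 209 bar; isothermal: 39.1 bar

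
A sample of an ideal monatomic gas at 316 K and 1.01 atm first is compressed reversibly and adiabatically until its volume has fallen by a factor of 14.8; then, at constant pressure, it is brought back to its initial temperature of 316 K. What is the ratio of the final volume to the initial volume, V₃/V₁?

V₃/V₁ ≈ 0.0112

For a monatomic ideal gas γ = 5/3.
Adiabatic step: V₂/V₁ = 0.06757; T₂ = T₁·14.8^(2/3) = 1905 K.
Isobaric step: V₃/V₂ = T₃/T₂ = 316/1905.
V₃/V₁ = (V₂/V₁)(V₃/V₂) = 0.06757 × (316/1905) = 0.01121.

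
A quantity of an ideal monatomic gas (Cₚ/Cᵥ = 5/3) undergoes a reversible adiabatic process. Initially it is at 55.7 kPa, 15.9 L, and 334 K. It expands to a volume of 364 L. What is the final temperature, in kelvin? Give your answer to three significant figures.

T₂ ≈ 41.4 K

For a reversible adiabat TV^(γ−1) is constant, so T₂ = T₁ (V₁/V₂)^(γ−1).
T₂ = 334 × (15.9/364)^(2/3) = 41.43 K.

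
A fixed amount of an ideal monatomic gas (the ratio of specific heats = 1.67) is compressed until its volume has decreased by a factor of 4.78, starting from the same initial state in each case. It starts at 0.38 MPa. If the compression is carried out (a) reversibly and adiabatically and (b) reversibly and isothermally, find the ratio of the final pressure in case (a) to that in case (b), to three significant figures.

Isothermal: P_b = P₁(V₁/V₂) = 0.38×4.78.
Adiabatic: P_a = P₁(V₁/V₂)^γ = 0.38×4.78^(1.67).
P_a/P_b = (V₁/V₂)^(γ−1) = 4.78^(0.67) = 2.852.

P_adiabatic / P_isothermal ≈ 2.85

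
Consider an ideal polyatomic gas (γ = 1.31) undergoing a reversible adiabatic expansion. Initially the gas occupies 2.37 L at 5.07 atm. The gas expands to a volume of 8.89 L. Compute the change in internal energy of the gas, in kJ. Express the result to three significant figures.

P₂ = P₁(V₁/V₂)^γ = 5.07×(2.37/8.89)^(1.31) = 0.8972 atm.
For a reversible adiabat, W_by_gas = (P₁V₁ − P₂V₂)/(γ−1).
W_by = (513700×0.00237 − 90900×0.00889) / (0.31) = 1321 J.
Q = 0 ⇒ ΔU = −W_by = -1321 J.

ΔU ≈ -1.32 kJ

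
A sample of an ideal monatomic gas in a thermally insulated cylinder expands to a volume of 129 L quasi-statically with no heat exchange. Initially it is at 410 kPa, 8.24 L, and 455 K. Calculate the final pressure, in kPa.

Since PV^γ is constant along a reversible adiabat, P₂ = P₁ (V₁/V₂)^γ.
γ = 5/3 for a monatomic ideal gas.
P₂ = 410 × (8.24/129)^(5/3) = 4.185 kPa.

P₂ ≈ 4.18 kPa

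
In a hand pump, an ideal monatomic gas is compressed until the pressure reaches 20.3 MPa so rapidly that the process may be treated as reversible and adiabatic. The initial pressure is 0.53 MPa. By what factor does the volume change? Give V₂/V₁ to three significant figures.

V₂/V₁ ≈ 0.112

From PV^γ = const, V₂/V₁ = (P₁/P₂)^(1/γ).
For a monatomic ideal gas γ = 5/3.
V₂/V₁ = (0.53/20.3)^(3/5) = 0.1122.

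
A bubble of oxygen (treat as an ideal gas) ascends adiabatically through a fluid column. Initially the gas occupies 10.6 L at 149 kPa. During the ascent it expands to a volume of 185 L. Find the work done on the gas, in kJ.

γ = 7/5 for a diatomic ideal gas.
P₂ = P₁(V₁/V₂)^γ = 149×(10.6/185)^(7/5) = 2.72 kPa.
For a reversible adiabat, W_by_gas = (P₁V₁ − P₂V₂)/(γ−1).
W_by = (149000×0.0106 − 2720×0.185) / (2/5) = 2690 J.
W_on_gas = −W_by = -2690 J.

W ≈ -2.69 kJ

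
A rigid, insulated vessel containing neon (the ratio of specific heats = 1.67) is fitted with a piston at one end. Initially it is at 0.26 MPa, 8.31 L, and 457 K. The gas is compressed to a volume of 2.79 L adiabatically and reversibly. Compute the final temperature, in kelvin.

Adiabatic: T₁V₁^(γ−1) = T₂V₂^(γ−1) ⇒ T₂ = T₁ (V₁/V₂)^(γ−1).
T₂ = 457 × (8.31/2.79)^(0.67) = 949.5 K.

T₂ ≈ 949 K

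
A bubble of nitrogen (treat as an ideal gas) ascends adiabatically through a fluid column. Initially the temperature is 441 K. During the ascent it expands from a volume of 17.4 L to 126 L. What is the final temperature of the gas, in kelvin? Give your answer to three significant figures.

For a reversible adiabat TV^(γ−1) is constant, so T₂ = T₁ (V₁/V₂)^(γ−1).
For a diatomic ideal gas γ = 7/5, so γ−1 = 2/5.
T₂ = 441 × (17.4/126)^(2/5) = 199.8 K.

T₂ ≈ 200 K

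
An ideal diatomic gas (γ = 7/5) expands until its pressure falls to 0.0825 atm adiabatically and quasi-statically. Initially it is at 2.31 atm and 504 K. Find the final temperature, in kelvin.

T₂ ≈ 195 K

Along an adiabat T P^((1−γ)/γ) is constant, so T₂ = T₁ (P₂/P₁)^((γ−1)/γ).
T₂ = 504 × (0.0825/2.31)^(2/7) = 194.5 K.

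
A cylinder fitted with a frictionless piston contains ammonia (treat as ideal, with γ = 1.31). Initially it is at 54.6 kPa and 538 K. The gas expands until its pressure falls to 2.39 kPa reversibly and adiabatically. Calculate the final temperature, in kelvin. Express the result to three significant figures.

T₂ ≈ 257 K

Along an adiabat T P^((1−γ)/γ) is constant, so T₂ = T₁ (P₂/P₁)^((γ−1)/γ).
T₂ = 538 × (2.39/54.6)^(0.237) = 256.6 K.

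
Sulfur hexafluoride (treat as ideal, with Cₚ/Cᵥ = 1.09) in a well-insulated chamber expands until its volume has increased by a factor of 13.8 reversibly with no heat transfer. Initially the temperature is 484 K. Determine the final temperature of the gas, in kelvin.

For a reversible adiabat TV^(γ−1) is constant, so T₂ = T₁ (V₁/V₂)^(γ−1).
T₂ = 484 × (1/13.8)^(0.09) = 382.2 K.

T₂ ≈ 382 K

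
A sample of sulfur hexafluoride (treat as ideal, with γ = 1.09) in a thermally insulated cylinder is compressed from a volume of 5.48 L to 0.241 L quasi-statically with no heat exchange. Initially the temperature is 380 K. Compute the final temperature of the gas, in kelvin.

For a reversible adiabat TV^(γ−1) is constant, so T₂ = T₁ (V₁/V₂)^(γ−1).
T₂ = 380 × (5.48/0.241)^(0.09) = 503.4 K.

T₂ ≈ 503 K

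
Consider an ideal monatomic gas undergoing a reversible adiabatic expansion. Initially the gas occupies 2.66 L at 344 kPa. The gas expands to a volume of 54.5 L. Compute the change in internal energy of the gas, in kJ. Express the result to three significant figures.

ΔU ≈ -1.19 kJ

γ = 5/3 for a monatomic ideal gas.
P₂ = P₁(V₁/V₂)^γ = 344×(2.66/54.5)^(5/3) = 2.242 kPa.
For a reversible adiabat, W_by_gas = (P₁V₁ − P₂V₂)/(γ−1).
W_by = (344000×0.00266 − 2242×0.0545) / (2/3) = 1189 J.
Q = 0 ⇒ ΔU = −W_by = -1189 J.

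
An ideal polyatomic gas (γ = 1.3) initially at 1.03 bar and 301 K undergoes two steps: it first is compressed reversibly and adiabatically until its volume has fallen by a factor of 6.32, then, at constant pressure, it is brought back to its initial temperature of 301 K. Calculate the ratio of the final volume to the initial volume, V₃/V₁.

Adiabatic step: V₂/V₁ = 0.1582; T₂ = T₁·6.32^(0.3) = 523.3 K.
Isobaric step: V₃/V₂ = T₃/T₂ = 301/523.3.
V₃/V₁ = (V₂/V₁)(V₃/V₂) = 0.1582 × (301/523.3) = 0.09101.

V₃/V₁ ≈ 0.0910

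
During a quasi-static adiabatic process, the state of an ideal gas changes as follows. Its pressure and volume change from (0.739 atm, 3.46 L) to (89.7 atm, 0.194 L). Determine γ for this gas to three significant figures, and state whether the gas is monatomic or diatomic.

γ ≈ 1.67; monatomic

PV^γ = const ⇒ γ = ln(P₂/P₁) / ln(V₁/V₂).
γ = ln(89.7/0.739) / ln(3.46/0.194) = 1.666.
γ ≈ 1.67 is close to 5/3, so the gas is monatomic.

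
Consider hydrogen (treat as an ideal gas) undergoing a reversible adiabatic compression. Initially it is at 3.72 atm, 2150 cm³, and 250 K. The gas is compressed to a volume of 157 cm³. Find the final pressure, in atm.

P₂ ≈ 145 atm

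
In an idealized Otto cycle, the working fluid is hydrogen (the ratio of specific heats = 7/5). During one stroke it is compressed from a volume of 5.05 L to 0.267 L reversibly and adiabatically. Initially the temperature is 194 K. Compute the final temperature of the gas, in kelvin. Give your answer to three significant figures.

For a reversible adiabat TV^(γ−1) is constant, so T₂ = T₁ (V₁/V₂)^(γ−1).
T₂ = 194 × (5.05/0.267)^(2/5) = 628.8 K.

T₂ ≈ 629 K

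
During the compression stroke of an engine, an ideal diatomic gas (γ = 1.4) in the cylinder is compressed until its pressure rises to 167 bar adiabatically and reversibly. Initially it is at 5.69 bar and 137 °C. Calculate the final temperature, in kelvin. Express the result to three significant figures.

Along an adiabat T P^((1−γ)/γ) is constant, so T₂ = T₁ (P₂/P₁)^((γ−1)/γ).
T₁ = 137 °C = 410.1 K.
T₂ = 410.1 × (167/5.69)^(0.286) = 1077 K.

T₂ ≈ 1080 K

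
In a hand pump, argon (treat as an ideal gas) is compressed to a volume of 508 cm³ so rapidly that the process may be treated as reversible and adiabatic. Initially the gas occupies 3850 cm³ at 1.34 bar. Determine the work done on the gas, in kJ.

W ≈ 2.21 kJ

γ = 5/3 for a monatomic ideal gas.
P₂ = P₁(V₁/V₂)^γ = 1.34×(3850/508)^(5/3) = 39.18 bar.
For a reversible adiabat, W_by_gas = (P₁V₁ − P₂V₂)/(γ−1).
W_by = (134000×0.00385 − 3.918×10^6×0.000508) / (2/3) = -2212 J.
W_on_gas = −W_by = 2212 J.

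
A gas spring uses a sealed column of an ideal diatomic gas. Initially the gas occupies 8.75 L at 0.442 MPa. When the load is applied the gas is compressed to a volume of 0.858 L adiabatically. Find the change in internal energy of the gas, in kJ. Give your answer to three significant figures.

ΔU ≈ 14.8 kJ

γ = 7/5 for a diatomic ideal gas.
P₂ = P₁(V₁/V₂)^γ = 0.442×(8.75/0.858)^(7/5) = 11.41 MPa.
For a reversible adiabat, W_by_gas = (P₁V₁ − P₂V₂)/(γ−1).
W_by = (442000×0.00875 − 1.141×10^7×0.000858) / (2/5) = -14810 J.
Q = 0 ⇒ ΔU = −W_by = 14810 J.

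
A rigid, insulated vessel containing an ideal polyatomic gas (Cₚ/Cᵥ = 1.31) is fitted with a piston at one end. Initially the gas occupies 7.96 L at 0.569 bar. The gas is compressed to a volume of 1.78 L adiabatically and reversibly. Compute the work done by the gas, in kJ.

W ≈ -0.863 kJ

P₂ = P₁(V₁/V₂)^γ = 0.569×(7.96/1.78)^(1.31) = 4.048 bar.
For a reversible adiabat, W_by_gas = (P₁V₁ − P₂V₂)/(γ−1).
W_by = (56900×0.00796 − 404800×0.00178) / (0.31) = -863.4 J.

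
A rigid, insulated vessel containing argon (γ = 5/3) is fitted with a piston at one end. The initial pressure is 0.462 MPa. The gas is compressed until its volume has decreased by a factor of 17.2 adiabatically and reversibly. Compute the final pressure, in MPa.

Adiabatic: P₁V₁^γ = P₂V₂^γ ⇒ P₂ = P₁ (V₁/V₂)^γ.
P₂ = 0.462 × 17.2^(5/3) = 52.95 MPa.

P₂ ≈ 52.9 MPa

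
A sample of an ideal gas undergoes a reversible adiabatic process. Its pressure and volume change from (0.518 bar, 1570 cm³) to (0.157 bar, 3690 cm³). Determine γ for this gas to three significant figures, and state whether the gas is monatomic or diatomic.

γ ≈ 1.40; diatomic

PV^γ = const ⇒ γ = ln(P₂/P₁) / ln(V₁/V₂).
γ = ln(0.157/0.518) / ln(1570/3690) = 1.397.
γ ≈ 1.40 is close to 7/5, so the gas is diatomic.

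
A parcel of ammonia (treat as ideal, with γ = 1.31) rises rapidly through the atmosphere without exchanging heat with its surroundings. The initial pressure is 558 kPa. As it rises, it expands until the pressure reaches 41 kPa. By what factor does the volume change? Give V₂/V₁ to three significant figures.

V₂/V₁ ≈ 7.34

From PV^γ = const, V₂/V₁ = (P₁/P₂)^(1/γ).
V₂/V₁ = (558/41)^(0.763) = 7.337.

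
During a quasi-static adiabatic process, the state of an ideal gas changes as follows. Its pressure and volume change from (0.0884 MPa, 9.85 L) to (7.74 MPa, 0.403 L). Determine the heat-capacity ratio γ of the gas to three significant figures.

γ ≈ 1.40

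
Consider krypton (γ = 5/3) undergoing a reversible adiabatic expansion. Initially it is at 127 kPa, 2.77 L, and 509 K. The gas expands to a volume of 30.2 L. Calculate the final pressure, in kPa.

Adiabatic: P₁V₁^γ = P₂V₂^γ ⇒ P₂ = P₁ (V₁/V₂)^γ.
P₂ = 127 × (2.77/30.2)^(5/3) = 2.369 kPa.

P₂ ≈ 2.37 kPa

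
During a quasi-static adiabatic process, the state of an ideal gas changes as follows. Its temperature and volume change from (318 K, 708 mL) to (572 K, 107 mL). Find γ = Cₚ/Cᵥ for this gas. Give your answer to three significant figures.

γ ≈ 1.31

TV^(γ−1) = const ⇒ γ − 1 = ln(T₂/T₁) / ln(V₁/V₂).
γ = 1 + ln(572/318) / ln(708/107) = 1.311.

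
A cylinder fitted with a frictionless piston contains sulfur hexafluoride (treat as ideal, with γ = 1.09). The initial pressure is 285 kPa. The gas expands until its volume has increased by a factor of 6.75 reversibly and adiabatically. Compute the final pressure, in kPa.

Adiabatic: P₁V₁^γ = P₂V₂^γ ⇒ P₂ = P₁ (V₁/V₂)^γ.
P₂ = 285 × (1/6.75)^(1.09) = 35.56 kPa.

P₂ ≈ 35.6 kPa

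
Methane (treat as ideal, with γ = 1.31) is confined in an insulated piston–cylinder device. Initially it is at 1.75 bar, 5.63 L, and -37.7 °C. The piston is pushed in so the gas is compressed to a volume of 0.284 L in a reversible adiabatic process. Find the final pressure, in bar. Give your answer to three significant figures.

P₂ ≈ 87.6 bar

Adiabatic: P₁V₁^γ = P₂V₂^γ ⇒ P₂ = P₁ (V₁/V₂)^γ.
P₂ = 1.75 × (5.63/0.284)^(1.31) = 87.57 bar.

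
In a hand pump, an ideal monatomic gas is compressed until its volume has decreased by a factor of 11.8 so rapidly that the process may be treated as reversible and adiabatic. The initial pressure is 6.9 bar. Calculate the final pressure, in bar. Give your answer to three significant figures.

Adiabatic: P₁V₁^γ = P₂V₂^γ ⇒ P₂ = P₁ (V₁/V₂)^γ.
For a monatomic ideal gas γ = 5/3.
P₂ = 6.9 × 11.8^(5/3) = 422 bar.

P₂ ≈ 422 bar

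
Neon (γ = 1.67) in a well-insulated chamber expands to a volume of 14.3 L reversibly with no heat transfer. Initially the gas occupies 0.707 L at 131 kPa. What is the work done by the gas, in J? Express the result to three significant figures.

W ≈ 120 J

P₂ = P₁(V₁/V₂)^γ = 131×(0.707/14.3)^(1.67) = 0.8638 kPa.
For a reversible adiabat, W_by_gas = (P₁V₁ − P₂V₂)/(γ−1).
W_by = (131000×0.000707 − 863.8×0.0143) / (0.67) = 119.8 J.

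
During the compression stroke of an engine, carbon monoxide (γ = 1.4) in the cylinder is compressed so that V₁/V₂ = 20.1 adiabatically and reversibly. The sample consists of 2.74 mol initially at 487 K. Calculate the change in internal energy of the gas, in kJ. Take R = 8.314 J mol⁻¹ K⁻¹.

Adiabatic: T₁V₁^(γ−1) = T₂V₂^(γ−1) ⇒ T₂ = T₁ (V₁/V₂)^(γ−1).
T₂ = 487 × 20.1^(0.4) = 1617 K.
Q = 0, so ΔU = W_on_gas = nCᵥΔT with Cᵥ = R/(γ−1) = 20.79 J/(mol·K).
ΔU = 2.74 × 20.79 × (1617 − 487) = 64380 J.

ΔU ≈ 64.4 kJ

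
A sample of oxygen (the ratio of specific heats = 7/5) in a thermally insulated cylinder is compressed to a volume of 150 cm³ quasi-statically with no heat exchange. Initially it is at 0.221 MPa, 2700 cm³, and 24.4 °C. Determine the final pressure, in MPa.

Since PV^γ is constant along a reversible adiabat, P₂ = P₁ (V₁/V₂)^γ.
P₂ = 0.221 × (2700/150)^(7/5) = 12.64 MPa.

P₂ ≈ 12.6 MPa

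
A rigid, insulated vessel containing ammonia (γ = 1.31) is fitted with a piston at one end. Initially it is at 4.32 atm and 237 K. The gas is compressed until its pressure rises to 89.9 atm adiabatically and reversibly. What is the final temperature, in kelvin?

T₂ ≈ 486 K

Adiabatic: T₂/T₁ = (P₂/P₁)^((γ−1)/γ).
T₂ = 237 × (89.9/4.32)^(0.237) = 486.1 K.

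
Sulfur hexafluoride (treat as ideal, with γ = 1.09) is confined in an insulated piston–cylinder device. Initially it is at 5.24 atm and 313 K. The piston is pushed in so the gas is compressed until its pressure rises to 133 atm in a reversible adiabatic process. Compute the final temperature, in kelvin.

Adiabatic: T₂/T₁ = (P₂/P₁)^((γ−1)/γ).
T₂ = 313 × (133/5.24)^(0.0826) = 408.8 K.

T₂ ≈ 409 K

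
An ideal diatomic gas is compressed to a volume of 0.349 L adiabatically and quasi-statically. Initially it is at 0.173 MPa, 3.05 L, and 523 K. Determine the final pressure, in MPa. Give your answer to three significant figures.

P₂ ≈ 3.60 MPa

Since PV^γ is constant along a reversible adiabat, P₂ = P₁ (V₁/V₂)^γ.
γ = 7/5 for a diatomic ideal gas.
P₂ = 0.173 × (3.05/0.349)^(7/5) = 3.598 MPa.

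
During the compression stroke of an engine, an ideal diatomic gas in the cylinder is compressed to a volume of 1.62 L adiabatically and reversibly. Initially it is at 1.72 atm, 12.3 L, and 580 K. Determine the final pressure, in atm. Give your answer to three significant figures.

Since PV^γ is constant along a reversible adiabat, P₂ = P₁ (V₁/V₂)^γ.
γ = 7/5 for a diatomic ideal gas.
P₂ = 1.72 × (12.3/1.62)^(7/5) = 29.38 atm.

P₂ ≈ 29.4 atm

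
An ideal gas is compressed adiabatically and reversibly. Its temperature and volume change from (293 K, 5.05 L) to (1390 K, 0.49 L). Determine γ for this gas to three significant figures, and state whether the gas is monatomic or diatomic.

γ ≈ 1.67; monatomic

TV^(γ−1) = const ⇒ γ − 1 = ln(T₂/T₁) / ln(V₁/V₂).
γ = 1 + ln(1390/293) / ln(5.05/0.49) = 1.667.
γ ≈ 1.67 is close to 5/3, so the gas is monatomic.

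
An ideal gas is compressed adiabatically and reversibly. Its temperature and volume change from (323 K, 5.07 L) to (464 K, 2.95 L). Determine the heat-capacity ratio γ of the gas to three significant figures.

TV^(γ−1) = const ⇒ γ − 1 = ln(T₂/T₁) / ln(V₁/V₂).
γ = 1 + ln(464/323) / ln(5.07/2.95) = 1.669.

γ ≈ 1.67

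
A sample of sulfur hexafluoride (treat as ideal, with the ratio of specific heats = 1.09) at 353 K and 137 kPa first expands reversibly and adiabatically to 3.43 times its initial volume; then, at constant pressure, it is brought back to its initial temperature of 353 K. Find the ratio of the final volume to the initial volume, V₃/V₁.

Adiabatic step: V₂/V₁ = 3.43; T₂ = T₁·(1/3.43)^(0.09) = 315.9 K.
Isobaric step: V₃/V₂ = T₃/T₂ = 353/315.9.
V₃/V₁ = (V₂/V₁)(V₃/V₂) = 3.43 × (353/315.9) = 3.832.

V₃/V₁ ≈ 3.83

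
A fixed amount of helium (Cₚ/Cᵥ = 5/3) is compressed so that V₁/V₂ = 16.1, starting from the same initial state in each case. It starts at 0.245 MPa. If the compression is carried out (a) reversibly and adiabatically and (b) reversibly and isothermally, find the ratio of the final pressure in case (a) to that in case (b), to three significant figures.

Isothermal: P_b = P₁(V₁/V₂) = 0.245×16.1.
Adiabatic: P_a = P₁(V₁/V₂)^γ = 0.245×16.1^(5/3).
P_a/P_b = (V₁/V₂)^(γ−1) = 16.1^(2/3) = 6.376.

P_adiabatic / P_isothermal ≈ 6.38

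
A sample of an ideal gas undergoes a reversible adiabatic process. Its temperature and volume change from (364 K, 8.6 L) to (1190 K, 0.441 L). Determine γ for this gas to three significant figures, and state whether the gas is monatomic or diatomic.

TV^(γ−1) = const ⇒ γ − 1 = ln(T₂/T₁) / ln(V₁/V₂).
γ = 1 + ln(1190/364) / ln(8.6/0.441) = 1.399.
γ ≈ 1.40 is close to 7/5, so the gas is diatomic.

γ ≈ 1.40; diatomic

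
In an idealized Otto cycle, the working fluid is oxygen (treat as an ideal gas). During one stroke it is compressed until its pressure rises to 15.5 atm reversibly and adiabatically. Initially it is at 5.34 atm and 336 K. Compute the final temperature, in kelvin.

T₂ ≈ 456 K

Adiabatic: T₂/T₁ = (P₂/P₁)^((γ−1)/γ).
For a diatomic ideal gas γ = 7/5, so (γ−1)/γ = 2/7.
T₂ = 336 × (15.5/5.34)^(2/7) = 455.6 K.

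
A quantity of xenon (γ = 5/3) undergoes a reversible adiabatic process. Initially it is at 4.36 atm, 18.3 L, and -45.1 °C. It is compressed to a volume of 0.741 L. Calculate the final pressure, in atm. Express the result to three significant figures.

P₂ ≈ 913 atm

Since PV^γ is constant along a reversible adiabat, P₂ = P₁ (V₁/V₂)^γ.
P₂ = 4.36 × (18.3/0.741)^(5/3) = 913.1 atm.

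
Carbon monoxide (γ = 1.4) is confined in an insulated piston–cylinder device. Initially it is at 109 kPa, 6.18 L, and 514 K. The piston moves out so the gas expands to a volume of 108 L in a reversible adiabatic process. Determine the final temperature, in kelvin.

T₂ ≈ 164 K

For a reversible adiabat TV^(γ−1) is constant, so T₂ = T₁ (V₁/V₂)^(γ−1).
T₂ = 514 × (6.18/108)^(0.4) = 163.7 K.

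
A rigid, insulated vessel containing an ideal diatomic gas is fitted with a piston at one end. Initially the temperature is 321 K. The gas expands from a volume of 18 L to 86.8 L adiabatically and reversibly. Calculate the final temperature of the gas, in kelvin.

Adiabatic: T₁V₁^(γ−1) = T₂V₂^(γ−1) ⇒ T₂ = T₁ (V₁/V₂)^(γ−1).
For a diatomic ideal gas γ = 7/5, so γ−1 = 2/5.
T₂ = 321 × (18/86.8)^(2/5) = 171.1 K.

T₂ ≈ 171 K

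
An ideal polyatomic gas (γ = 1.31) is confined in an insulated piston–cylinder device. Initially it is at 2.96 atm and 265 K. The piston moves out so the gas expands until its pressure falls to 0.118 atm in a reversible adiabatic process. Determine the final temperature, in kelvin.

T₂ ≈ 124 K

Along an adiabat T P^((1−γ)/γ) is constant, so T₂ = T₁ (P₂/P₁)^((γ−1)/γ).
T₂ = 265 × (0.118/2.96)^(0.237) = 123.6 K.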